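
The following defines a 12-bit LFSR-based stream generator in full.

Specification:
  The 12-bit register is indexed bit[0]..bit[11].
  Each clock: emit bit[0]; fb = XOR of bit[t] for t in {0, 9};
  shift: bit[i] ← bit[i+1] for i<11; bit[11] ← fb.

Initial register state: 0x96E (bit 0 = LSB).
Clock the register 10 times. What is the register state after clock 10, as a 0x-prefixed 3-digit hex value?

reg_0 = 0x96E
clock 1: out=0, reg = 0x4B7
clock 2: out=1, reg = 0xA5B
clock 3: out=1, reg = 0x52D
clock 4: out=1, reg = 0xA96
clock 5: out=0, reg = 0xD4B
clock 6: out=1, reg = 0xEA5
clock 7: out=1, reg = 0x752
clock 8: out=0, reg = 0xBA9
clock 9: out=1, reg = 0x5D4
clock 10: out=0, reg = 0x2EA

0x2EA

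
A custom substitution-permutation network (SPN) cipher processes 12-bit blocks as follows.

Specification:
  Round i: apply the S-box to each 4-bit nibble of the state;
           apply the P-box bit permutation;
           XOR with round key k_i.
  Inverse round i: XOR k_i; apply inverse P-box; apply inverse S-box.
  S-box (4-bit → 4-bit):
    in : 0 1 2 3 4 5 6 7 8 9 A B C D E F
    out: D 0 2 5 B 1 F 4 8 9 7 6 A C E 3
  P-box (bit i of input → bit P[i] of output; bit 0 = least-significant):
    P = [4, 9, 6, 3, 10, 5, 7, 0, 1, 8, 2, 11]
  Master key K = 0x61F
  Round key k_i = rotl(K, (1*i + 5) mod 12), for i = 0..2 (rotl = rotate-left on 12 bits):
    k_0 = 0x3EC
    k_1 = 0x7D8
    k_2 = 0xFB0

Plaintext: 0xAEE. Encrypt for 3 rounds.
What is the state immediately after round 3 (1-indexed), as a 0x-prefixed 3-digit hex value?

s_0 = plaintext = 0xAEE
s_1 = Round(s_0, k_0) = 0x003
s_2 = Round(s_1, k_1) = 0xB0F
s_3 = Round(s_2, k_2) = 0x825

0x825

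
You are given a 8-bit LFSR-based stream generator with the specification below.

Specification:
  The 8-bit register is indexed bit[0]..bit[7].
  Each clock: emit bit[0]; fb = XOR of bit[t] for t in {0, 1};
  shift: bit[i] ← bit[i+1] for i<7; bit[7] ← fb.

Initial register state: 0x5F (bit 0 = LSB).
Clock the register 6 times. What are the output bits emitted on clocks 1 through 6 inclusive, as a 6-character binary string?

111110

reg_0 = 0x5F
clock 1: out=1, reg = 0x2F
clock 2: out=1, reg = 0x17
clock 3: out=1, reg = 0x0B
clock 4: out=1, reg = 0x05
clock 5: out=1, reg = 0x82
clock 6: out=0, reg = 0xC1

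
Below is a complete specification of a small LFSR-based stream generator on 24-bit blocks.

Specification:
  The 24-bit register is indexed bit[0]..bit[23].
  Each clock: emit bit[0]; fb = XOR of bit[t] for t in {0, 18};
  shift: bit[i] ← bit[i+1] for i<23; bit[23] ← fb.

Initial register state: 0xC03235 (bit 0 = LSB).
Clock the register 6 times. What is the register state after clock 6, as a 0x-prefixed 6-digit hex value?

0x1700C8

reg_0 = 0xC03235
clock 1: out=1, reg = 0xE0191A
clock 2: out=0, reg = 0x700C8D
clock 3: out=1, reg = 0xB80646
clock 4: out=0, reg = 0x5C0323
clock 5: out=1, reg = 0x2E0191
clock 6: out=1, reg = 0x1700C8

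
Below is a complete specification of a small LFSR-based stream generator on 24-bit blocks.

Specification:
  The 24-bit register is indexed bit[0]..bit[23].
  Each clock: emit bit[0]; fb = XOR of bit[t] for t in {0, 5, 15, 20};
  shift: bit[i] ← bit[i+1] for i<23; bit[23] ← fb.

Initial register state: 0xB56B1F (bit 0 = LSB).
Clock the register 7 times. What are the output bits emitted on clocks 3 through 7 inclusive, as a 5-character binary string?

11100

reg_0 = 0xB56B1F
clock 1: out=1, reg = 0x5AB58F
clock 2: out=1, reg = 0xAD5AC7
clock 3: out=1, reg = 0xD6AD63
clock 4: out=1, reg = 0x6B56B1
clock 5: out=1, reg = 0x35AB58
clock 6: out=0, reg = 0x1AD5AC
clock 7: out=0, reg = 0x8D6AD6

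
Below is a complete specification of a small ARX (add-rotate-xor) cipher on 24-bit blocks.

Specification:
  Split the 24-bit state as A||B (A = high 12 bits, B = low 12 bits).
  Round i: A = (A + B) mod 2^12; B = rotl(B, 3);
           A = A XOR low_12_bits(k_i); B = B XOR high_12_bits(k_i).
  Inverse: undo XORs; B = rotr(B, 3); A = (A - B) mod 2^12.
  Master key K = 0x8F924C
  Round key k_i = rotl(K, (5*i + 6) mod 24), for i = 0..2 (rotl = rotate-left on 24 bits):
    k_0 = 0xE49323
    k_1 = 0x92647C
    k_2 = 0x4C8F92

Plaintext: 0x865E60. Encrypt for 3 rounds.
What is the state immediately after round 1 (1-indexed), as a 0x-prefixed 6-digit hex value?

0x5E6D4E

s_0 = plaintext = 0x865E60
s_1 = Round(s_0, k_0) = 0x5E6D4E
s_2 = Round(s_1, k_1) = 0x748350
s_3 = Round(s_2, k_2) = 0x50AE49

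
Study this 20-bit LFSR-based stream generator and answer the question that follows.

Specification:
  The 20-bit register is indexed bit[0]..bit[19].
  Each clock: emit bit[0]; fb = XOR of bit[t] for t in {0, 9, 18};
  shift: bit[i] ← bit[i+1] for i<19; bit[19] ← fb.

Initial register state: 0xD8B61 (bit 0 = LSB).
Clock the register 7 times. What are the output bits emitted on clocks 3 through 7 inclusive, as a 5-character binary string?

00011

reg_0 = 0xD8B61
clock 1: out=1, reg = 0xEC5B0
clock 2: out=0, reg = 0xF62D8
clock 3: out=0, reg = 0x7B16C
clock 4: out=0, reg = 0xBD8B6
clock 5: out=0, reg = 0x5EC5B
clock 6: out=1, reg = 0x2F62D
clock 7: out=1, reg = 0x17B16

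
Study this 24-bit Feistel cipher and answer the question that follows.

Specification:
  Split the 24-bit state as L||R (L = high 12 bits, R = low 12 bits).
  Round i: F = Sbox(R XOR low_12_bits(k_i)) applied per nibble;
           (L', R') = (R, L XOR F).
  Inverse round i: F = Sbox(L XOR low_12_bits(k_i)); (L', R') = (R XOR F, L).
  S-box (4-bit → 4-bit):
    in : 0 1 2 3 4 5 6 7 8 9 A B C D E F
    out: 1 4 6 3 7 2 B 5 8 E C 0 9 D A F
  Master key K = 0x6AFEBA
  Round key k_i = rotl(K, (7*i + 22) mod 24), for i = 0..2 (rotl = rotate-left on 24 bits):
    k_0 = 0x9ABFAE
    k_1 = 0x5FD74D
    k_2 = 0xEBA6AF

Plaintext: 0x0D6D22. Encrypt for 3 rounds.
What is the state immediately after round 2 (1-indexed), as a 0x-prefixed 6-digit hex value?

s_0 = plaintext = 0x0D6D22
s_1 = Round(s_0, k_0) = 0xD2265F
s_2 = Round(s_1, k_1) = 0x65F964
s_3 = Round(s_2, k_2) = 0x9649CF

0x65F964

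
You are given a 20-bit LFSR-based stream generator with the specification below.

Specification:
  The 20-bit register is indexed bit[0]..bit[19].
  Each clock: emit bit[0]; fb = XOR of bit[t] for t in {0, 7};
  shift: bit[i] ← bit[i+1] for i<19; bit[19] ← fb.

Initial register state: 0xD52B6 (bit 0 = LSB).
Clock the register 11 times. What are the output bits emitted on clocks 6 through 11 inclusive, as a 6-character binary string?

101010

reg_0 = 0xD52B6
clock 1: out=0, reg = 0xEA95B
clock 2: out=1, reg = 0xF54AD
clock 3: out=1, reg = 0x7AA56
clock 4: out=0, reg = 0x3D52B
clock 5: out=1, reg = 0x9EA95
clock 6: out=1, reg = 0x4F54A
clock 7: out=0, reg = 0x27AA5
clock 8: out=1, reg = 0x13D52
clock 9: out=0, reg = 0x09EA9
clock 10: out=1, reg = 0x04F54
clock 11: out=0, reg = 0x027AA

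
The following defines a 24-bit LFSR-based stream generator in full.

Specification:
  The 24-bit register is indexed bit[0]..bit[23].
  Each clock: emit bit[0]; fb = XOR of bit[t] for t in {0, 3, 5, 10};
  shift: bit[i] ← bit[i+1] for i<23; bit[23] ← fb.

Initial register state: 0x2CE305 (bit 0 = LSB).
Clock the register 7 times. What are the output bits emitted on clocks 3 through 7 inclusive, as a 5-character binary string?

reg_0 = 0x2CE305
clock 1: out=1, reg = 0x967182
clock 2: out=0, reg = 0x4B38C1
clock 3: out=1, reg = 0xA59C60
clock 4: out=0, reg = 0x52CE30
clock 5: out=0, reg = 0x296718
clock 6: out=0, reg = 0x14B38C
clock 7: out=0, reg = 0x8A59C6

10000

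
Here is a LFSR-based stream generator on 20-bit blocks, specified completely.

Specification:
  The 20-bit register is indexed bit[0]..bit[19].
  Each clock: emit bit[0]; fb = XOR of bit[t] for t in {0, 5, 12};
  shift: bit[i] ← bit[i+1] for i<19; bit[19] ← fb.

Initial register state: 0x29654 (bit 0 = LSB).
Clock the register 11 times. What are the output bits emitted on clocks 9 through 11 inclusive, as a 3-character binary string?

011

reg_0 = 0x29654
clock 1: out=0, reg = 0x94B2A
clock 2: out=0, reg = 0xCA595
clock 3: out=1, reg = 0xE52CA
clock 4: out=0, reg = 0xF2965
clock 5: out=1, reg = 0x794B2
clock 6: out=0, reg = 0x3CA59
clock 7: out=1, reg = 0x9E52C
clock 8: out=0, reg = 0xCF296
clock 9: out=0, reg = 0xE794B
clock 10: out=1, reg = 0x73CA5
clock 11: out=1, reg = 0xB9E52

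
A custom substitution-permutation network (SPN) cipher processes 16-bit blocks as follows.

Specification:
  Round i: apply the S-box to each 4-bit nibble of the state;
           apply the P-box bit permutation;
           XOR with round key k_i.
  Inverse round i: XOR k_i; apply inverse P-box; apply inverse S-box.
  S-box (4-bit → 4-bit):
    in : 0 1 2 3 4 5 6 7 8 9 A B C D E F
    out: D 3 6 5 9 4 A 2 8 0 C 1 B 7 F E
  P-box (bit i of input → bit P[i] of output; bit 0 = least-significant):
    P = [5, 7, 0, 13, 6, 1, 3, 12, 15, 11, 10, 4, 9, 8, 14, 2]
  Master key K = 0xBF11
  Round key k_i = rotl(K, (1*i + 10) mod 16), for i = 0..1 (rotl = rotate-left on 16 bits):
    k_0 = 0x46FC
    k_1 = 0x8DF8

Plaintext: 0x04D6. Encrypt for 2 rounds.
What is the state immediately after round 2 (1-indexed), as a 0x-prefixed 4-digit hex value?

s_0 = plaintext = 0x04D6
s_1 = Round(s_0, k_0) = 0xA422
s_2 = Round(s_1, k_1) = 0x4D67

0x4D67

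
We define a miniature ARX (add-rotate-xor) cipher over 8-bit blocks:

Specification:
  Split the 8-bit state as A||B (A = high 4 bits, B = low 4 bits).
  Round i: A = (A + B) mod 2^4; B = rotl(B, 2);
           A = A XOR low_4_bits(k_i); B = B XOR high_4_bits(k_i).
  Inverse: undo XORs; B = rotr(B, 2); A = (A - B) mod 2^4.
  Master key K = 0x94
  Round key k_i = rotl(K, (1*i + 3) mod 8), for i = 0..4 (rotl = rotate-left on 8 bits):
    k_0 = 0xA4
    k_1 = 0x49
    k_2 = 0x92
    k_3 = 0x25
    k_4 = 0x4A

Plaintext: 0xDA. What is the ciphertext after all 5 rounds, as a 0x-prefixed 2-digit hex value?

s_0 = plaintext = 0xDA
s_1 = Round(s_0, k_0) = 0x30
s_2 = Round(s_1, k_1) = 0xA4
s_3 = Round(s_2, k_2) = 0xC8
s_4 = Round(s_3, k_3) = 0x10
s_5 = Round(s_4, k_4) = 0xB4

0xB4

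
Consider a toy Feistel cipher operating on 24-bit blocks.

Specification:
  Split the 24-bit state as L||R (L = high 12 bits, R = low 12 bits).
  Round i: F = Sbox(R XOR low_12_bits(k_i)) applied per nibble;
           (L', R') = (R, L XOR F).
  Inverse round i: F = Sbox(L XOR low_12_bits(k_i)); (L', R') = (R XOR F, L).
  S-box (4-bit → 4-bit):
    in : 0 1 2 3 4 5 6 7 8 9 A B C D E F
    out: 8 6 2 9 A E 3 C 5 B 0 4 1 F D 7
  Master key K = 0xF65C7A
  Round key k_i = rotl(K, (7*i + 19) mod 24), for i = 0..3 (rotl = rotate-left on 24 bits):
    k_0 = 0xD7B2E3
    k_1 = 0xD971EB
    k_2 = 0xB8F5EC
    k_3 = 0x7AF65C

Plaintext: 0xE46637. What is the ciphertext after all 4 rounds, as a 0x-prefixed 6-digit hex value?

0xB2071A

s_0 = plaintext = 0xE46637
s_1 = Round(s_0, k_0) = 0x6374BC
s_2 = Round(s_1, k_1) = 0x4BC8DB
s_3 = Round(s_2, k_2) = 0x8DBB20
s_4 = Round(s_3, k_3) = 0xB2071A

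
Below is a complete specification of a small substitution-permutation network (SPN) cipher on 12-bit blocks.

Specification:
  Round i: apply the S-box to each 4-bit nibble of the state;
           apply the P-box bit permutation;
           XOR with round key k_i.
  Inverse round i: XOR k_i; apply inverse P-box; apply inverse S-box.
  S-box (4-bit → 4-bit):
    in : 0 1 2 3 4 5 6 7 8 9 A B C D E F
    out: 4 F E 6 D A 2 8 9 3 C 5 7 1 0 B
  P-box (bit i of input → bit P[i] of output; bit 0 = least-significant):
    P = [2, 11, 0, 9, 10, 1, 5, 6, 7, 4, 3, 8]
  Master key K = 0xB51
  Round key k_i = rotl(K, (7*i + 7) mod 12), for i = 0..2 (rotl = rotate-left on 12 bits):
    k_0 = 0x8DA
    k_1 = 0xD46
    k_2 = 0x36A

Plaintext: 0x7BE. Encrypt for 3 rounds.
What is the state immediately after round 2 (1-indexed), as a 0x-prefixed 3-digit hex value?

0xB85

s_0 = plaintext = 0x7BE
s_1 = Round(s_0, k_0) = 0xDFA
s_2 = Round(s_1, k_1) = 0xB85
s_3 = Round(s_2, k_2) = 0xDA2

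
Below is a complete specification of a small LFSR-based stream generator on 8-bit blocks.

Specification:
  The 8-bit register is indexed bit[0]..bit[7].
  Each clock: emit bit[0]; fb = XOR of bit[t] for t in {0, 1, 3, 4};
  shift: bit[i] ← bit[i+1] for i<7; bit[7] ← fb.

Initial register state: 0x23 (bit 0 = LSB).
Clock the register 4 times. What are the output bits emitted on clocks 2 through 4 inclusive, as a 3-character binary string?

100

reg_0 = 0x23
clock 1: out=1, reg = 0x11
clock 2: out=1, reg = 0x08
clock 3: out=0, reg = 0x84
clock 4: out=0, reg = 0x42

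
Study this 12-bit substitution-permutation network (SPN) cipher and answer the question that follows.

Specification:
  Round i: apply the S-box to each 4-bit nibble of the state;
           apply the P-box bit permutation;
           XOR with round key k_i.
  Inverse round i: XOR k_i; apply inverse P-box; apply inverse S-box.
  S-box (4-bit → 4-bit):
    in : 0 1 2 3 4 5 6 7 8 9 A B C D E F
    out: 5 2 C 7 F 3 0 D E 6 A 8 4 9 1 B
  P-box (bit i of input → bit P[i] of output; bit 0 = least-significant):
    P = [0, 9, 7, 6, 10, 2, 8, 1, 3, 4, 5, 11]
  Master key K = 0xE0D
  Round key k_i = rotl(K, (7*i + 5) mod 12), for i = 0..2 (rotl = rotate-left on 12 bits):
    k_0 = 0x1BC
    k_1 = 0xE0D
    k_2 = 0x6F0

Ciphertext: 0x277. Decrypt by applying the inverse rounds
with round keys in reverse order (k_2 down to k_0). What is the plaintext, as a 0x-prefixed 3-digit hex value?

s_0 = ciphertext = 0x277
s_1 = InvRound(s_0, k_2) = 0x6F0
s_2 = InvRound(s_1, k_1) = 0x417
s_3 = InvRound(s_2, k_0) = 0x070

0x070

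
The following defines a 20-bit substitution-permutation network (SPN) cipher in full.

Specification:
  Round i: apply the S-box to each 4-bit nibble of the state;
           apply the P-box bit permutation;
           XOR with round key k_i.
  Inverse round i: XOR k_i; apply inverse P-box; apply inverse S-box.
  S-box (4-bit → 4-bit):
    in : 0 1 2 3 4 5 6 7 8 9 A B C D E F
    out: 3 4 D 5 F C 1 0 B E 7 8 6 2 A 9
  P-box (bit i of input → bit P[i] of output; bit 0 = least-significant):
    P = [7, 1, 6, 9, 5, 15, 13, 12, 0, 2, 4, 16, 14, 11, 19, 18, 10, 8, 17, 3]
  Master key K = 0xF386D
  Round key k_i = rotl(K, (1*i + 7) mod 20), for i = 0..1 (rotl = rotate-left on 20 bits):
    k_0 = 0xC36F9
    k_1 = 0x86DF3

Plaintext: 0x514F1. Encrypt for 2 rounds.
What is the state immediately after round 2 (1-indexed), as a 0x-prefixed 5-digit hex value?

s_0 = plaintext = 0x514F1
s_1 = Round(s_0, k_0) = 0x72684
s_2 = Round(s_1, k_1) = 0x4BF10

0x4BF10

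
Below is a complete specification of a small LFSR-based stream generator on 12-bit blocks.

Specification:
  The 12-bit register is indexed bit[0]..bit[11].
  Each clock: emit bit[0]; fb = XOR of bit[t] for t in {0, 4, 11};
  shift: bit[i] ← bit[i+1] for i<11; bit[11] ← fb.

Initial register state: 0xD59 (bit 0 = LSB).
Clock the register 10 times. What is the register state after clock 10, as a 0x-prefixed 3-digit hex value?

0x9EF

reg_0 = 0xD59
clock 1: out=1, reg = 0xEAC
clock 2: out=0, reg = 0xF56
clock 3: out=0, reg = 0x7AB
clock 4: out=1, reg = 0xBD5
clock 5: out=1, reg = 0xDEA
clock 6: out=0, reg = 0xEF5
clock 7: out=1, reg = 0xF7A
clock 8: out=0, reg = 0x7BD
clock 9: out=1, reg = 0x3DE
clock 10: out=0, reg = 0x9EF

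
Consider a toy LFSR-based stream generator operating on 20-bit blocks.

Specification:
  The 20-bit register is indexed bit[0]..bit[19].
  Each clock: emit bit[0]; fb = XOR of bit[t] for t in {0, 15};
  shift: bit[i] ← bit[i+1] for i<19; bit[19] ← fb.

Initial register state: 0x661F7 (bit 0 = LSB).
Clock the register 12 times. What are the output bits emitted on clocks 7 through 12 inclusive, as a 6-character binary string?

111000

reg_0 = 0x661F7
clock 1: out=1, reg = 0xB30FB
clock 2: out=1, reg = 0xD987D
clock 3: out=1, reg = 0x6CC3E
clock 4: out=0, reg = 0xB661F
clock 5: out=1, reg = 0xDB30F
clock 6: out=1, reg = 0x6D987
clock 7: out=1, reg = 0x36CC3
clock 8: out=1, reg = 0x9B661
clock 9: out=1, reg = 0x4DB30
clock 10: out=0, reg = 0xA6D98
clock 11: out=0, reg = 0x536CC
clock 12: out=0, reg = 0x29B66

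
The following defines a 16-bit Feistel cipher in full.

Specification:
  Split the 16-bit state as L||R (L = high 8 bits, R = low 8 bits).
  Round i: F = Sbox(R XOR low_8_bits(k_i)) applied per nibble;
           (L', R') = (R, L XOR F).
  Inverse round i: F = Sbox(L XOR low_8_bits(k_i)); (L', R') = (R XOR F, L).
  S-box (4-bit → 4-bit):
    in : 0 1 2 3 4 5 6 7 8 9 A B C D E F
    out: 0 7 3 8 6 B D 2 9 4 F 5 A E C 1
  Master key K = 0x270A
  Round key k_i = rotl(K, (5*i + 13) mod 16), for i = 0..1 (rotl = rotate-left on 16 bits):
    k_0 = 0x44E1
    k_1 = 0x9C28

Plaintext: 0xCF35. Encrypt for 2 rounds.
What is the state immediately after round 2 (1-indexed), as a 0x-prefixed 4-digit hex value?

0x2932

s_0 = plaintext = 0xCF35
s_1 = Round(s_0, k_0) = 0x3529
s_2 = Round(s_1, k_1) = 0x2932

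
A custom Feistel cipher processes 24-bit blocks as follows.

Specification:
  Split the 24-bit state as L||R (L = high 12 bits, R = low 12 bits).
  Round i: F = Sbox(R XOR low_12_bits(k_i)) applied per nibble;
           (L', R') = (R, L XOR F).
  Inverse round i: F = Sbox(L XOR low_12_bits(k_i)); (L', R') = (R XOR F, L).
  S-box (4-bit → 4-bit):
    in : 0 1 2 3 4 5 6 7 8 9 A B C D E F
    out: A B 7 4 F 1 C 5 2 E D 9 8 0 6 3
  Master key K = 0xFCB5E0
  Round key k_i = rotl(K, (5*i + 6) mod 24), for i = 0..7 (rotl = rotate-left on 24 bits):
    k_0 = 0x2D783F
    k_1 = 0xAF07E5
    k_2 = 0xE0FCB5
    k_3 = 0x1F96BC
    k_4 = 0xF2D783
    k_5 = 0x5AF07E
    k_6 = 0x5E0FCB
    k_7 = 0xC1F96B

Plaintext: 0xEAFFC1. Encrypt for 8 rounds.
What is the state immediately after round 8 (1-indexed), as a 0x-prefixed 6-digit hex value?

s_0 = plaintext = 0xEAFFC1
s_1 = Round(s_0, k_0) = 0xFC1B99
s_2 = Round(s_1, k_1) = 0xB99799
s_3 = Round(s_2, k_2) = 0x7992E1
s_4 = Round(s_3, k_3) = 0x2E1889
s_5 = Round(s_4, k_4) = 0x88914C
s_6 = Round(s_5, k_5) = 0x14C3CE
s_7 = Round(s_6, k_6) = 0x3CE9ED
s_8 = Round(s_7, k_7) = 0x9ED9E2

0x9ED9E2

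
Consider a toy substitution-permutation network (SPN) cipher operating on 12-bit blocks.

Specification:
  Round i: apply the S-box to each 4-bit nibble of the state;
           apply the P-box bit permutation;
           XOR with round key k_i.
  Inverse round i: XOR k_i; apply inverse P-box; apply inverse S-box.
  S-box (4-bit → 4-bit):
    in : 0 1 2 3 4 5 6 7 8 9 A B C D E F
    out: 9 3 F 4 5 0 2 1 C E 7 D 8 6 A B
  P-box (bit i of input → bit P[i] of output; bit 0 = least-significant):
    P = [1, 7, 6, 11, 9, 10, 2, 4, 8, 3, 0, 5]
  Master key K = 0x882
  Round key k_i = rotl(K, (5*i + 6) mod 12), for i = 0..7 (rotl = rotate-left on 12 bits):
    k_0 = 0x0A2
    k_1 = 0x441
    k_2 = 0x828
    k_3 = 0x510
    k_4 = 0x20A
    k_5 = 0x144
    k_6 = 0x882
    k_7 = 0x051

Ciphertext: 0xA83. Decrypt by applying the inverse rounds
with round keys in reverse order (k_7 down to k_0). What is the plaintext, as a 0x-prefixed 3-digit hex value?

0xB09

s_0 = ciphertext = 0xA83
s_1 = InvRound(s_0, k_7) = 0x502
s_2 = InvRound(s_1, k_6) = 0x76E
s_3 = InvRound(s_2, k_5) = 0xE17
s_4 = InvRound(s_3, k_4) = 0xD9C
s_5 = InvRound(s_4, k_3) = 0x63E
s_6 = InvRound(s_5, k_2) = 0x520
s_7 = InvRound(s_6, k_1) = 0xB53
s_8 = InvRound(s_7, k_0) = 0xB09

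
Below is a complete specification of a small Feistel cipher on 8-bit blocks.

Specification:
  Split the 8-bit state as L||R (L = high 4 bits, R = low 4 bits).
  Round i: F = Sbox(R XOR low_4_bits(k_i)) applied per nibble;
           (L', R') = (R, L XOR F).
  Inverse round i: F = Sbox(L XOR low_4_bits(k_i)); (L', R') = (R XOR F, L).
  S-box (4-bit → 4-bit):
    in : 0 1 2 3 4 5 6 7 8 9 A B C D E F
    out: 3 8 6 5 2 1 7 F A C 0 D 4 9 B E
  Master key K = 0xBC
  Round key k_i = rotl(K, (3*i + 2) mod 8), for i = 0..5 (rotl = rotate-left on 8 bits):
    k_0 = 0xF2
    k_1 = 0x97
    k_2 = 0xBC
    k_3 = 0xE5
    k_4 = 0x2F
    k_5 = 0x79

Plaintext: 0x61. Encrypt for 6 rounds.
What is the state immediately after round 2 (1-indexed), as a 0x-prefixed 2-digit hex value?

s_0 = plaintext = 0x61
s_1 = Round(s_0, k_0) = 0x13
s_2 = Round(s_1, k_1) = 0x33
s_3 = Round(s_2, k_2) = 0x3D
s_4 = Round(s_3, k_3) = 0xD9
s_5 = Round(s_4, k_4) = 0x9A
s_6 = Round(s_5, k_5) = 0xAC

0x33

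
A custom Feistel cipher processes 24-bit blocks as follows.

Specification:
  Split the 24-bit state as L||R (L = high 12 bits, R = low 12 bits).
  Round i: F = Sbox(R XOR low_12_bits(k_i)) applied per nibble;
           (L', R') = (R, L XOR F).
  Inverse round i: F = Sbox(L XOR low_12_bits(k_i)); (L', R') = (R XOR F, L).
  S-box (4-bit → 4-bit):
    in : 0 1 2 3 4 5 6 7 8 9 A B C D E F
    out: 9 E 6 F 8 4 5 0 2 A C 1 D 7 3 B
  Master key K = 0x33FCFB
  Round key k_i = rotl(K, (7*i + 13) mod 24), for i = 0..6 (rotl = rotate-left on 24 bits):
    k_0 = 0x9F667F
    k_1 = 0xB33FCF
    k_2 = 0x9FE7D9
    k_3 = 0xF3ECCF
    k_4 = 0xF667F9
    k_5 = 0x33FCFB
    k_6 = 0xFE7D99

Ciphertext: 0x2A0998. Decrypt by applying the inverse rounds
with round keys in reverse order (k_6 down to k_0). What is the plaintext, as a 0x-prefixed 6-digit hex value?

0xFEC2D9

s_0 = ciphertext = 0x2A0998
s_1 = InvRound(s_0, k_6) = 0x2622A0
s_2 = InvRound(s_1, k_5) = 0x10A262
s_3 = InvRound(s_2, k_4) = 0x7DD10A
s_4 = InvRound(s_3, k_3) = 0x0EC7DD
s_5 = InvRound(s_4, k_2) = 0x7290EC
s_6 = InvRound(s_5, k_1) = 0x2D9729
s_7 = InvRound(s_6, k_0) = 0xFEC2D9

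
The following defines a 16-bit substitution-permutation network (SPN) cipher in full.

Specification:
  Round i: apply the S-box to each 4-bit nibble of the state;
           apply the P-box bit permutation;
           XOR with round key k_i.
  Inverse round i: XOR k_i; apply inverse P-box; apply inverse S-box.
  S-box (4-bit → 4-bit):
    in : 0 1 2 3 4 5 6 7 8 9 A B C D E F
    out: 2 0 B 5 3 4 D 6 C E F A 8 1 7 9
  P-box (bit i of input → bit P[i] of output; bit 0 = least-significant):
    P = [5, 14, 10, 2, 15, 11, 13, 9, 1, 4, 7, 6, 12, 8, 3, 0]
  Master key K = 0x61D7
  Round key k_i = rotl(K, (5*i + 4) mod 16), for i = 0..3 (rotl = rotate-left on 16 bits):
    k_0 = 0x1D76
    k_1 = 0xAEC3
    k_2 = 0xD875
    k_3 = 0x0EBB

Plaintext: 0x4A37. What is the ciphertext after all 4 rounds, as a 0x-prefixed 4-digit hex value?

s_0 = plaintext = 0x4A37
s_1 = Round(s_0, k_0) = 0xE8A4
s_2 = Round(s_1, k_1) = 0x552B
s_3 = Round(s_2, k_2) = 0x12F9
s_4 = Round(s_3, k_3) = 0xC8ED

0xC8ED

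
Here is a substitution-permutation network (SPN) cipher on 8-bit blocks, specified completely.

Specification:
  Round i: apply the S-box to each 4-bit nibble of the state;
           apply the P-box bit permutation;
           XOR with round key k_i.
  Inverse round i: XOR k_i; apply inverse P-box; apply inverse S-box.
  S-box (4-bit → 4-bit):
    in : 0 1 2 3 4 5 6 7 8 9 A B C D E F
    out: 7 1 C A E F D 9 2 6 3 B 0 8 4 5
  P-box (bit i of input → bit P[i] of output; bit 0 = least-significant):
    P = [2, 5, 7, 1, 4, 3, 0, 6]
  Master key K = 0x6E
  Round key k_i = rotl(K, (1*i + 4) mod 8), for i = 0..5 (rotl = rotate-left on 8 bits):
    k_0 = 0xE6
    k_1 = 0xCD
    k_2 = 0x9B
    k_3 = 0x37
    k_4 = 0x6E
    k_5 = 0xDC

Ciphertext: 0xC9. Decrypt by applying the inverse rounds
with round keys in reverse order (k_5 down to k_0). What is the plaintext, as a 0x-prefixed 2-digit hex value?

s_0 = ciphertext = 0xC9
s_1 = InvRound(s_0, k_5) = 0xF1
s_2 = InvRound(s_1, k_4) = 0x06
s_3 = InvRound(s_2, k_3) = 0xF8
s_4 = InvRound(s_3, k_2) = 0x23
s_5 = InvRound(s_4, k_1) = 0x35
s_6 = InvRound(s_5, k_0) = 0x62

0x62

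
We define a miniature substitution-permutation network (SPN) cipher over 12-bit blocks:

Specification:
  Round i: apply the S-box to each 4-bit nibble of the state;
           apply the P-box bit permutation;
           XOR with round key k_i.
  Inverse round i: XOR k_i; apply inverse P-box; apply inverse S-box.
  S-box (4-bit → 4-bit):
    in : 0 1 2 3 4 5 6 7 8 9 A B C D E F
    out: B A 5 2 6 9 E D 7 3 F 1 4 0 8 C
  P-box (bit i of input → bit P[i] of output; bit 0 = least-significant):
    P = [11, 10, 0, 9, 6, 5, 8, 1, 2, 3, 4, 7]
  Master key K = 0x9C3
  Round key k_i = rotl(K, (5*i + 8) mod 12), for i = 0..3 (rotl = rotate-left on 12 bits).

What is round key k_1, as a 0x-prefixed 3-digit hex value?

K = 0x9C3
k_0 = rotl(K, (5*0+8) mod 12) = rotl(K, 8) = 0x39C
k_1 = rotl(K, (5*1+8) mod 12) = rotl(K, 1) = 0x387

0x387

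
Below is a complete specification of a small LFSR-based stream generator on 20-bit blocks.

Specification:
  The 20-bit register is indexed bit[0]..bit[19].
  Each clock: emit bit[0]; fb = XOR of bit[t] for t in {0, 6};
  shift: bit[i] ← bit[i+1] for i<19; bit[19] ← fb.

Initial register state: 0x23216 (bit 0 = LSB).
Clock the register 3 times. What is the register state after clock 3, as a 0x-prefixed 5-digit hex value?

0xC4642

reg_0 = 0x23216
clock 1: out=0, reg = 0x1190B
clock 2: out=1, reg = 0x88C85
clock 3: out=1, reg = 0xC4642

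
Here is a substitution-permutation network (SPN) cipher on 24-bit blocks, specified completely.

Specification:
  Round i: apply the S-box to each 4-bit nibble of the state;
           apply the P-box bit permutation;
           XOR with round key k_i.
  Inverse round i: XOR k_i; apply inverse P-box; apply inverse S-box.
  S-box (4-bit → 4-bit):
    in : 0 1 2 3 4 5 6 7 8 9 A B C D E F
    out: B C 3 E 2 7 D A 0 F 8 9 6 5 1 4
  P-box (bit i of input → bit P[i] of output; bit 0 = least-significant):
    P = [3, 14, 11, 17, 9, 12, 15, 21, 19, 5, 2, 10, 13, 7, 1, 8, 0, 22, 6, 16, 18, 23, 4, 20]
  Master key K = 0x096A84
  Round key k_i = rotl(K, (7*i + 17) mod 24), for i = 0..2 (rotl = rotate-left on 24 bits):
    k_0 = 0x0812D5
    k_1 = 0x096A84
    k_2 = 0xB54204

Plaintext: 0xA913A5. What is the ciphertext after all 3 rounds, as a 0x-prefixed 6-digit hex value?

0xB61A94

s_0 = plaintext = 0xA913A5
s_1 = Round(s_0, k_0) = 0x795FBA
s_2 = Round(s_1, k_1) = 0xFA4843
s_3 = Round(s_2, k_2) = 0xB61A94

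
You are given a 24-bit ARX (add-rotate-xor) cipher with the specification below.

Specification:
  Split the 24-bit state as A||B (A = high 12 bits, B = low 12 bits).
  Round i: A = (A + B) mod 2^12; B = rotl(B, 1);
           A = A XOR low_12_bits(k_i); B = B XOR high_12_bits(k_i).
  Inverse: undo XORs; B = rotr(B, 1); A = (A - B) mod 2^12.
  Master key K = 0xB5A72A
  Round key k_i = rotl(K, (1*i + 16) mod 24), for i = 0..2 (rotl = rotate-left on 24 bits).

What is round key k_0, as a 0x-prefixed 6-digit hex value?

0x2AB5A7

K = 0xB5A72A
k_0 = rotl(K, (1*0+16) mod 24) = rotl(K, 16) = 0x2AB5A7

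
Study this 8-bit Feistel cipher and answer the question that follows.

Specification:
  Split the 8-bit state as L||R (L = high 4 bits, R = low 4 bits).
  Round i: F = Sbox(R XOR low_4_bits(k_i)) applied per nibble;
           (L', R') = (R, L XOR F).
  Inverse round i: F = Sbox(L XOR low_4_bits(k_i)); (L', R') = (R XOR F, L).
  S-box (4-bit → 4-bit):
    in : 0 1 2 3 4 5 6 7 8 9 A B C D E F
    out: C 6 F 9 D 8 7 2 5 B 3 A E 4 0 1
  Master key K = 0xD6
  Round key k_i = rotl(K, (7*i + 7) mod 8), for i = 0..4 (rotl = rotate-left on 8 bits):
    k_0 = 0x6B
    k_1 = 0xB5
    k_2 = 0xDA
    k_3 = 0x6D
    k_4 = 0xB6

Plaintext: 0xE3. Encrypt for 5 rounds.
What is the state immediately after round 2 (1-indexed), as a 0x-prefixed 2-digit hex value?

0xB3

s_0 = plaintext = 0xE3
s_1 = Round(s_0, k_0) = 0x3B
s_2 = Round(s_1, k_1) = 0xB3
s_3 = Round(s_2, k_2) = 0x30
s_4 = Round(s_3, k_3) = 0x07
s_5 = Round(s_4, k_4) = 0x76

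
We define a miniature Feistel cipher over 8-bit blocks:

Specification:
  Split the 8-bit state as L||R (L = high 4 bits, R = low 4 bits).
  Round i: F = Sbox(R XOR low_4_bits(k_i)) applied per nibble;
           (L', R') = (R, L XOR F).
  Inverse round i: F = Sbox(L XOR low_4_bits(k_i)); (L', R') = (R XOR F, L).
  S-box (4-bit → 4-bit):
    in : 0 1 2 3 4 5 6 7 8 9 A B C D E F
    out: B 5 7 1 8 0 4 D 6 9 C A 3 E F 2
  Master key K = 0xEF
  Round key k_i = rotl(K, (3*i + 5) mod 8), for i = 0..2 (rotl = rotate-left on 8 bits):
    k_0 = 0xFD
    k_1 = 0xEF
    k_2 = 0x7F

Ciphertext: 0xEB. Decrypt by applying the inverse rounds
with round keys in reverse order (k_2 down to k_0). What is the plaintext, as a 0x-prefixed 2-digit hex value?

0xAB

s_0 = ciphertext = 0xEB
s_1 = InvRound(s_0, k_2) = 0xEE
s_2 = InvRound(s_1, k_1) = 0xBE
s_3 = InvRound(s_2, k_0) = 0xAB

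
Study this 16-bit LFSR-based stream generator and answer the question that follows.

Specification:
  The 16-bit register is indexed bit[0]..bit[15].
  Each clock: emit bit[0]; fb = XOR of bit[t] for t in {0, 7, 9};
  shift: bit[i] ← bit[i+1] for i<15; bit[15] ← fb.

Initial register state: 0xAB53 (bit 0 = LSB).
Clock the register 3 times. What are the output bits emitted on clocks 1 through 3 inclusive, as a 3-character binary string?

110

reg_0 = 0xAB53
clock 1: out=1, reg = 0x55A9
clock 2: out=1, reg = 0x2AD4
clock 3: out=0, reg = 0x156A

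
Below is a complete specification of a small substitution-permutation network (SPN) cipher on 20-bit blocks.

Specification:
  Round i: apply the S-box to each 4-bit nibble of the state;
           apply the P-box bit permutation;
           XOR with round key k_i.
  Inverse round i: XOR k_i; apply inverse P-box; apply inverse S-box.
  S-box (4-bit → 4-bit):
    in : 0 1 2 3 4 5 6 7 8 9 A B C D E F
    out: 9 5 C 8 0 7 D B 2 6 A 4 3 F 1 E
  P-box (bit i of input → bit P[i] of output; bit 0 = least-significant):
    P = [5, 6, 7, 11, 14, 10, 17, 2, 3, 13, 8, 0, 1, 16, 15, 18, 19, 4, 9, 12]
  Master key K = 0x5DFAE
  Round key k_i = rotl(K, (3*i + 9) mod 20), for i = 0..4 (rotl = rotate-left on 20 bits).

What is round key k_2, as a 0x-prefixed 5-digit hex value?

0x72EFD

K = 0x5DFAE
k_0 = rotl(K, (3*0+9) mod 20) = rotl(K, 9) = 0xF5CBB
k_1 = rotl(K, (3*1+9) mod 20) = rotl(K, 12) = 0xAE5DF
k_2 = rotl(K, (3*2+9) mod 20) = rotl(K, 15) = 0x72EFD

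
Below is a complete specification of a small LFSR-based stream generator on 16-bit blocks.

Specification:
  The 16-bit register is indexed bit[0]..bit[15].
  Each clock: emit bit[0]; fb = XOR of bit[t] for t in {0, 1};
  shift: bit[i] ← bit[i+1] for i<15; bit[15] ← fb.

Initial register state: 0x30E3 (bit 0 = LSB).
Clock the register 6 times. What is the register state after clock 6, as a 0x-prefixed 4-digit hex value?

0x48C3

reg_0 = 0x30E3
clock 1: out=1, reg = 0x1871
clock 2: out=1, reg = 0x8C38
clock 3: out=0, reg = 0x461C
clock 4: out=0, reg = 0x230E
clock 5: out=0, reg = 0x9187
clock 6: out=1, reg = 0x48C3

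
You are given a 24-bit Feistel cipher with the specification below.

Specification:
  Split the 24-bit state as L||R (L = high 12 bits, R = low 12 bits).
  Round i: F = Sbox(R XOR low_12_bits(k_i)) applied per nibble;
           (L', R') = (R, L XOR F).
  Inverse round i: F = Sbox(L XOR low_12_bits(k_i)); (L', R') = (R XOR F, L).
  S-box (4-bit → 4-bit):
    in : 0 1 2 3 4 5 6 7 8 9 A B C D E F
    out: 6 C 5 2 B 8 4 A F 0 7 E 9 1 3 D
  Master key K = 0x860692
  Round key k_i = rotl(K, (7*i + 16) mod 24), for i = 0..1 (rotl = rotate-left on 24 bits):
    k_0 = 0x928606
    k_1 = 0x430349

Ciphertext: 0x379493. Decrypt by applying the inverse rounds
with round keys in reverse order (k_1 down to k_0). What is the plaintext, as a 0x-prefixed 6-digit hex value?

0x89B2B5

s_0 = ciphertext = 0x379493
s_1 = InvRound(s_0, k_1) = 0x2B5379
s_2 = InvRound(s_1, k_0) = 0x89B2B5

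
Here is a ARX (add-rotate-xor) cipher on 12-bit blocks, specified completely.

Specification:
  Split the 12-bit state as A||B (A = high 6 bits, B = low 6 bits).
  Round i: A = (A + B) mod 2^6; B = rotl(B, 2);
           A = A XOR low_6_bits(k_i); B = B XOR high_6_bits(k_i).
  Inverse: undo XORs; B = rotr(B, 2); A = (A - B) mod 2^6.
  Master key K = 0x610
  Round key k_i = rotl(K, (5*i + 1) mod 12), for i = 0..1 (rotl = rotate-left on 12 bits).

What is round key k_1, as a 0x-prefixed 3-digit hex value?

K = 0x610
k_0 = rotl(K, (5*0+1) mod 12) = rotl(K, 1) = 0xC20
k_1 = rotl(K, (5*1+1) mod 12) = rotl(K, 6) = 0x418

0x418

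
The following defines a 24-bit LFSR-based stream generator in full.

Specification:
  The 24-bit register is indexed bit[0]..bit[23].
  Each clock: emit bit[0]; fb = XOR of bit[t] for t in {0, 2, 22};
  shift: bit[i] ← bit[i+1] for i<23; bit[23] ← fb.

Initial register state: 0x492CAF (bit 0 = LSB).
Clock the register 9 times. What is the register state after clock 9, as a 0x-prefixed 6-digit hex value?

reg_0 = 0x492CAF
clock 1: out=1, reg = 0xA49657
clock 2: out=1, reg = 0x524B2B
clock 3: out=1, reg = 0x292595
clock 4: out=1, reg = 0x1492CA
clock 5: out=0, reg = 0x0A4965
clock 6: out=1, reg = 0x0524B2
clock 7: out=0, reg = 0x029259
clock 8: out=1, reg = 0x81492C
clock 9: out=0, reg = 0xC0A496

0xC0A496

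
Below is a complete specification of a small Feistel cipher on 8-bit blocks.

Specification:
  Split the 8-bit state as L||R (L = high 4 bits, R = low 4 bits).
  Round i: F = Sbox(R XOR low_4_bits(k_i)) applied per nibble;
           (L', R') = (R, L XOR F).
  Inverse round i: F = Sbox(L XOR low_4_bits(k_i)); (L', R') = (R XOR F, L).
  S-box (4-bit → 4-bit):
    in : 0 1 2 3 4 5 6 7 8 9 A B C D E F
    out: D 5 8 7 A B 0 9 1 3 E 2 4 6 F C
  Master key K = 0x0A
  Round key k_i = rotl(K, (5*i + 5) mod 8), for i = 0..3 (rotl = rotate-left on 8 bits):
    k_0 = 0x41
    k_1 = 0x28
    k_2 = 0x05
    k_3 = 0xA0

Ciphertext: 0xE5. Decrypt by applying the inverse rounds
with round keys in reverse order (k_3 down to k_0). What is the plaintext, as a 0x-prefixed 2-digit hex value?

0x94

s_0 = ciphertext = 0xE5
s_1 = InvRound(s_0, k_3) = 0xAE
s_2 = InvRound(s_1, k_2) = 0x2A
s_3 = InvRound(s_2, k_1) = 0x42
s_4 = InvRound(s_3, k_0) = 0x94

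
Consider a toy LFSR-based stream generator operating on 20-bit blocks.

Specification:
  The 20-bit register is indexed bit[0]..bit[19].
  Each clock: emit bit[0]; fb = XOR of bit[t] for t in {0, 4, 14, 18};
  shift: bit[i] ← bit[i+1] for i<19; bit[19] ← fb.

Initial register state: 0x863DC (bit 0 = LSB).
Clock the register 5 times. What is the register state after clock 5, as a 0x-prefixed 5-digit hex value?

0x5431E

reg_0 = 0x863DC
clock 1: out=0, reg = 0x431EE
clock 2: out=0, reg = 0xA18F7
clock 3: out=1, reg = 0x50C7B
clock 4: out=1, reg = 0xA863D
clock 5: out=1, reg = 0x5431E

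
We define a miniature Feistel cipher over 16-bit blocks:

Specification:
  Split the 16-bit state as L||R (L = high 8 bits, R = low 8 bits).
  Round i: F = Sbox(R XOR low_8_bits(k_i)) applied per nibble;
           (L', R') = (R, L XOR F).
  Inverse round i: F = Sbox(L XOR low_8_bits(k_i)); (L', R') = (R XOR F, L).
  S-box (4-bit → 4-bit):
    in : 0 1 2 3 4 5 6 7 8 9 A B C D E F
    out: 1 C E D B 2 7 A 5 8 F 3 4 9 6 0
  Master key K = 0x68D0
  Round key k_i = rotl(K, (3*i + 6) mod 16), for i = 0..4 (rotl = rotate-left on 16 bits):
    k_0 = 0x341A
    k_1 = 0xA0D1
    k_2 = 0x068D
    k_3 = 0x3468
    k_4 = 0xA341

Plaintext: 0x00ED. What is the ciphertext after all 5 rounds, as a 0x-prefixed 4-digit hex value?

s_0 = plaintext = 0x00ED
s_1 = Round(s_0, k_0) = 0xED0A
s_2 = Round(s_1, k_1) = 0x0A7E
s_3 = Round(s_2, k_2) = 0x7E07
s_4 = Round(s_3, k_3) = 0x070E
s_5 = Round(s_4, k_4) = 0x0EB7

0x0EB7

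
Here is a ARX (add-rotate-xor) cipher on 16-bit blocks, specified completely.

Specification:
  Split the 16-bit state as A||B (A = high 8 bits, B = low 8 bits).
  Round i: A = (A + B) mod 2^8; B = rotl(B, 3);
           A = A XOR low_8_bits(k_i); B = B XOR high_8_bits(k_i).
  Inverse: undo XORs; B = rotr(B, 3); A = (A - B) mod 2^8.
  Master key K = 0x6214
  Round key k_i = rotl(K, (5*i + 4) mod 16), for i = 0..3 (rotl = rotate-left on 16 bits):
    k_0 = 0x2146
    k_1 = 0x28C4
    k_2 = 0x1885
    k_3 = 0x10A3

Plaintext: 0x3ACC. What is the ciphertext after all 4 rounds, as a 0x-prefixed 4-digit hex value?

s_0 = plaintext = 0x3ACC
s_1 = Round(s_0, k_0) = 0x4047
s_2 = Round(s_1, k_1) = 0x4312
s_3 = Round(s_2, k_2) = 0xD088
s_4 = Round(s_3, k_3) = 0xFB54

0xFB54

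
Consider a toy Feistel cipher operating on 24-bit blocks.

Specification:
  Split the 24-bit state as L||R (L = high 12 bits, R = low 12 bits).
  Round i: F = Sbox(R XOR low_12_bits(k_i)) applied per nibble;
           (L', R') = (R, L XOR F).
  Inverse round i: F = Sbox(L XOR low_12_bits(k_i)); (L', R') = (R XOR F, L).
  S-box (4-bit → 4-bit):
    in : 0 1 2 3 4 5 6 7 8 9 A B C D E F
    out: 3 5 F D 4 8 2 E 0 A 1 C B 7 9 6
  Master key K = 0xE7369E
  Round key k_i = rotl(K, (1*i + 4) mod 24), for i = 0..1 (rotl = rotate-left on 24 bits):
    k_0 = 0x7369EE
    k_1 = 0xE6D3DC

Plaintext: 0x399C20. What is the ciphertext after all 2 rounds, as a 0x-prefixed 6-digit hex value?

s_0 = plaintext = 0x399C20
s_1 = Round(s_0, k_0) = 0xC20B20
s_2 = Round(s_1, k_1) = 0xB20C4B

0xB20C4B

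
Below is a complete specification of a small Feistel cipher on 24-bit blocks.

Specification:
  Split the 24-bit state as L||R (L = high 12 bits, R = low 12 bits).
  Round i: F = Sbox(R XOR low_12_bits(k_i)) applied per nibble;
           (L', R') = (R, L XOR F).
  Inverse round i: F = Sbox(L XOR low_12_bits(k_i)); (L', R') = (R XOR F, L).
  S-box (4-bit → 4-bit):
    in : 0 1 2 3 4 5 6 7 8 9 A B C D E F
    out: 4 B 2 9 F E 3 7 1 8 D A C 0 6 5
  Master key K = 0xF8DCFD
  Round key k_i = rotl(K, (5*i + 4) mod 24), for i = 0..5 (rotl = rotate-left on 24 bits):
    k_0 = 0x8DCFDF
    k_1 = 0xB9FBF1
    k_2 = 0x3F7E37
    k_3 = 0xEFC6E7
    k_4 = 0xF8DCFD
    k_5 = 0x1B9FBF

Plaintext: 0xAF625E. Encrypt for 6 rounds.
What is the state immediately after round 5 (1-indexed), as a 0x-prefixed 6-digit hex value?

0x3AD807

s_0 = plaintext = 0xAF625E
s_1 = Round(s_0, k_0) = 0x25EAED
s_2 = Round(s_1, k_1) = 0xAED9E2
s_3 = Round(s_2, k_2) = 0x9E2DE3
s_4 = Round(s_3, k_3) = 0xDE33AD
s_5 = Round(s_4, k_4) = 0x3AD807
s_6 = Round(s_5, k_5) = 0x80740C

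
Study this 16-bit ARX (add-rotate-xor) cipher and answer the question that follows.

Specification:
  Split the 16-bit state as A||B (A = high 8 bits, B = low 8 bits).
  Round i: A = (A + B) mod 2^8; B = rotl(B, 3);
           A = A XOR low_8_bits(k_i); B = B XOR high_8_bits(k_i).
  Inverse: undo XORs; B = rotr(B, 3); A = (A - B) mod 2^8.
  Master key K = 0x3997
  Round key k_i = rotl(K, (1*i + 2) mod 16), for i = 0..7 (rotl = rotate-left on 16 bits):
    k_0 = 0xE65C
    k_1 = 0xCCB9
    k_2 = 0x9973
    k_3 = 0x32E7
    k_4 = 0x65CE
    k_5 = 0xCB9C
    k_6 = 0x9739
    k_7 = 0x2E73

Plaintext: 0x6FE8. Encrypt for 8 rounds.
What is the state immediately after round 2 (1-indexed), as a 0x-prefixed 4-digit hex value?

s_0 = plaintext = 0x6FE8
s_1 = Round(s_0, k_0) = 0x0BA1
s_2 = Round(s_1, k_1) = 0x15C1
s_3 = Round(s_2, k_2) = 0xA597
s_4 = Round(s_3, k_3) = 0xDB8E
s_5 = Round(s_4, k_4) = 0xA711
s_6 = Round(s_5, k_5) = 0x2443
s_7 = Round(s_6, k_6) = 0x5E8D
s_8 = Round(s_7, k_7) = 0x9842

0x15C1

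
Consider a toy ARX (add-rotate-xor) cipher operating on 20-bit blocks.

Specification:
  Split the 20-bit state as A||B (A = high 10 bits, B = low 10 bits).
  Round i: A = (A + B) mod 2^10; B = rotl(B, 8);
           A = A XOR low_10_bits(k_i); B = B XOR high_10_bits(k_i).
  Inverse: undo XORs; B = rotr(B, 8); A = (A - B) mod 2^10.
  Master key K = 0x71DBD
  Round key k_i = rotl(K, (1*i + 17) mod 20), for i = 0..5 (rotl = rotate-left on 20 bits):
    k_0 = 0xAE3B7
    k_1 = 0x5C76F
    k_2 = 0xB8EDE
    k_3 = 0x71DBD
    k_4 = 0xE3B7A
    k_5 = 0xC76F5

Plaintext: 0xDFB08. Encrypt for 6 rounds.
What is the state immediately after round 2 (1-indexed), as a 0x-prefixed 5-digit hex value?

0x313EF

s_0 = plaintext = 0xDFB08
s_1 = Round(s_0, k_0) = 0x4C67A
s_2 = Round(s_1, k_1) = 0x313EF
s_3 = Round(s_2, k_2) = 0x9B518
s_4 = Round(s_3, k_3) = 0x8E181
s_5 = Round(s_4, k_4) = 0x30EEE
s_6 = Round(s_5, k_5) = 0x511A6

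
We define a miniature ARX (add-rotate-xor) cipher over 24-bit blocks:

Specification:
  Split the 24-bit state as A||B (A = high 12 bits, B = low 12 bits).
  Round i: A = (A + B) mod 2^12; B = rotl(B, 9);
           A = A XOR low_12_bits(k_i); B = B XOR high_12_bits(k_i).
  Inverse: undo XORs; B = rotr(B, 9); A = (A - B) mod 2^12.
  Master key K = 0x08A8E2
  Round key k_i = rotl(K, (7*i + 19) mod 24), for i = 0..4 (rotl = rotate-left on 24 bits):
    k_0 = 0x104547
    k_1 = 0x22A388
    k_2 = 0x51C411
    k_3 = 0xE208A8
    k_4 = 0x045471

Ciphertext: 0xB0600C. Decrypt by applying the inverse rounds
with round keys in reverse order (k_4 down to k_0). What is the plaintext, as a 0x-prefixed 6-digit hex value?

0x607663

s_0 = ciphertext = 0xB0600C
s_1 = InvRound(s_0, k_4) = 0xD2F248
s_2 = InvRound(s_1, k_3) = 0x241346
s_3 = InvRound(s_2, k_2) = 0x37D2D3
s_4 = InvRound(s_3, k_1) = 0x92D7C8
s_5 = InvRound(s_4, k_0) = 0x607663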